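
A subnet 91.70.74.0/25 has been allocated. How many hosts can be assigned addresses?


Host bits = 32 - 25 = 7
Total addresses = 2^7 = 128
Usable = total - 2 (network and broadcast)
Usable hosts: 126


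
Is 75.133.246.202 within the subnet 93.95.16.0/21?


Subnet network: 93.95.16.0
Test IP AND mask: 75.133.240.0
No, 75.133.246.202 is not in 93.95.16.0/21


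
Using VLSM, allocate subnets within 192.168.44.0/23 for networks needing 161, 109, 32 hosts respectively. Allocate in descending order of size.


161 hosts -> /24 (254 usable): 192.168.44.0/24
109 hosts -> /25 (126 usable): 192.168.45.0/25
32 hosts -> /26 (62 usable): 192.168.45.128/26
Allocation: 192.168.44.0/24 (161 hosts, 254 usable); 192.168.45.0/25 (109 hosts, 126 usable); 192.168.45.128/26 (32 hosts, 62 usable)


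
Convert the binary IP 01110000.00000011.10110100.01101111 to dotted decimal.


01110000 = 112
00000011 = 3
10110100 = 180
01101111 = 111
IP: 112.3.180.111


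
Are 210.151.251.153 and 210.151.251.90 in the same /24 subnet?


Mask: 255.255.255.0
210.151.251.153 AND mask = 210.151.251.0
210.151.251.90 AND mask = 210.151.251.0
Yes, same subnet (210.151.251.0)


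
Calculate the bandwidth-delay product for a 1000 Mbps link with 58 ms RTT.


BDP = bandwidth * RTT
= 1000 Mbps * 58 ms
= 1000 * 1e6 * 58 / 1000 bits
= 58000000 bits
= 7250000 bytes
= 7080.0781 KB
BDP = 58000000 bits (7250000 bytes)


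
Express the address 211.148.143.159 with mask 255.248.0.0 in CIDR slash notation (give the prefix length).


Binary: 11111111.11111000.00000000.00000000
Count leading 1s
Prefix: /13


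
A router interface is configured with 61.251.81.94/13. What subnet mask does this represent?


/13 means 13 network bits, 19 host bits
Binary: 11111111111110000000000000000000
Mask: 255.248.0.0


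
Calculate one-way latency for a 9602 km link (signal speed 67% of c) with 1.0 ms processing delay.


Speed = 0.67 * 3e5 km/s = 201000 km/s
Propagation delay = 9602 / 201000 = 0.0478 s = 47.7711 ms
Processing delay = 1.0 ms
Total one-way latency = 48.7711 ms


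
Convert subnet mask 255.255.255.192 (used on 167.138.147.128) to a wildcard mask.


Subnet mask: 255.255.255.192
Wildcard = 255.255.255.255 - subnet mask
255 - 255 = 0
255 - 255 = 0
255 - 255 = 0
255 - 192 = 63
Wildcard: 0.0.0.63


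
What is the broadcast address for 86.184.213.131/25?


Network: 86.184.213.128/25
Host bits = 7
Set all host bits to 1:
Broadcast: 86.184.213.255


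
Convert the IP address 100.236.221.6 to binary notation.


100 = 01100100
236 = 11101100
221 = 11011101
6 = 00000110
Binary: 01100100.11101100.11011101.00000110


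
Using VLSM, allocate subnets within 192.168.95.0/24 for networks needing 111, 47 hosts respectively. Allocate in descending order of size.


111 hosts -> /25 (126 usable): 192.168.95.0/25
47 hosts -> /26 (62 usable): 192.168.95.128/26
Allocation: 192.168.95.0/25 (111 hosts, 126 usable); 192.168.95.128/26 (47 hosts, 62 usable)


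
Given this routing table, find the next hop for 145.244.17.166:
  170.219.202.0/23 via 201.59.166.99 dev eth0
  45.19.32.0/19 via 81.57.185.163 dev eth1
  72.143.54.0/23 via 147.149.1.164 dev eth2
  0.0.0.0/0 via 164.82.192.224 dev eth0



Longest prefix match for 145.244.17.166:
  /23 170.219.202.0: no
  /19 45.19.32.0: no
  /23 72.143.54.0: no
  /0 0.0.0.0: MATCH
Selected: next-hop 164.82.192.224 via eth0 (matched /0)


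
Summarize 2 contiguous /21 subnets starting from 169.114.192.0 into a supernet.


Original prefix: /21
Number of subnets: 2 = 2^1
New prefix = 21 - 1 = 20
Supernet: 169.114.192.0/20


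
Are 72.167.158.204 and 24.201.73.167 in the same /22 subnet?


Mask: 255.255.252.0
72.167.158.204 AND mask = 72.167.156.0
24.201.73.167 AND mask = 24.201.72.0
No, different subnets (72.167.156.0 vs 24.201.72.0)


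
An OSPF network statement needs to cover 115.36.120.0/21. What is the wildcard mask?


Subnet mask: 255.255.248.0
Wildcard = 255.255.255.255 - subnet mask
255 - 255 = 0
255 - 255 = 0
255 - 248 = 7
255 - 0 = 255
Wildcard: 0.0.7.255


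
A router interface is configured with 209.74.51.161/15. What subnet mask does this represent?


/15 means 15 network bits, 17 host bits
Binary: 11111111111111100000000000000000
Mask: 255.254.0.0


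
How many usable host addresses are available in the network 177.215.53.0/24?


Host bits = 32 - 24 = 8
Total addresses = 2^8 = 256
Usable = total - 2 (network and broadcast)
Usable hosts: 254


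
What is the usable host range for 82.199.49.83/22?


Network: 82.199.48.0
Broadcast: 82.199.51.255
First usable = network + 1
Last usable = broadcast - 1
Range: 82.199.48.1 to 82.199.51.254


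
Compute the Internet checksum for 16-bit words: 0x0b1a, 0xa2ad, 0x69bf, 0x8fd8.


Sum all words (with carry folding):
+ 0x0b1a = 0x0b1a
+ 0xa2ad = 0xadc7
+ 0x69bf = 0x1787
+ 0x8fd8 = 0xa75f
One's complement: ~0xa75f
Checksum = 0x58a0


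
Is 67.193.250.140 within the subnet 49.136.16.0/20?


Subnet network: 49.136.16.0
Test IP AND mask: 67.193.240.0
No, 67.193.250.140 is not in 49.136.16.0/20


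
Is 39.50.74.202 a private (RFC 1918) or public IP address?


RFC 1918 private ranges:
  10.0.0.0/8 (10.0.0.0 - 10.255.255.255)
  172.16.0.0/12 (172.16.0.0 - 172.31.255.255)
  192.168.0.0/16 (192.168.0.0 - 192.168.255.255)
Public (not in any RFC 1918 range)


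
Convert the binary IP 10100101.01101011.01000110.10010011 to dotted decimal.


10100101 = 165
01101011 = 107
01000110 = 70
10010011 = 147
IP: 165.107.70.147


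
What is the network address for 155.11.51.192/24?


IP:   10011011.00001011.00110011.11000000
Mask: 11111111.11111111.11111111.00000000
AND operation:
Net:  10011011.00001011.00110011.00000000
Network: 155.11.51.0/24


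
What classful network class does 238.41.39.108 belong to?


First octet: 238
Binary: 11101110
1110xxxx -> Class D (224-239)
Class D (multicast), default mask N/A


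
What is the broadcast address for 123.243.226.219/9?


Network: 123.128.0.0/9
Host bits = 23
Set all host bits to 1:
Broadcast: 123.255.255.255


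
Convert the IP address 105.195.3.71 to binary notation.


105 = 01101001
195 = 11000011
3 = 00000011
71 = 01000111
Binary: 01101001.11000011.00000011.01000111


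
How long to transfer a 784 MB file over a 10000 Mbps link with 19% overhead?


Effective throughput = 10000 * (1 - 19/100) = 8100.0 Mbps
File size in Mb = 784 * 8 = 6272 Mb
Time = 6272 / 8100.0
Time = 0.7743 seconds


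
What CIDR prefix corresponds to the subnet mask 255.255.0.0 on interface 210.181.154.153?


Binary: 11111111.11111111.00000000.00000000
Count leading 1s
Prefix: /16


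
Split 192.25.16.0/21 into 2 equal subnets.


New prefix = 21 + 1 = 22
Each subnet has 1024 addresses
  192.25.16.0/22
  192.25.20.0/22
Subnets: 192.25.16.0/22, 192.25.20.0/22


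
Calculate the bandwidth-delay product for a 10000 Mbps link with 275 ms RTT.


BDP = bandwidth * RTT
= 10000 Mbps * 275 ms
= 10000 * 1e6 * 275 / 1000 bits
= 2750000000 bits
= 343750000 bytes
= 335693.3594 KB
BDP = 2750000000 bits (343750000 bytes)


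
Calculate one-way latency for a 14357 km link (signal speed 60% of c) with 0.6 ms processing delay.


Speed = 0.6 * 3e5 km/s = 180000 km/s
Propagation delay = 14357 / 180000 = 0.0798 s = 79.7611 ms
Processing delay = 0.6 ms
Total one-way latency = 80.3611 ms


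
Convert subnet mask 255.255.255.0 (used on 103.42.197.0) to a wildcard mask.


Subnet mask: 255.255.255.0
Wildcard = 255.255.255.255 - subnet mask
255 - 255 = 0
255 - 255 = 0
255 - 255 = 0
255 - 0 = 255
Wildcard: 0.0.0.255


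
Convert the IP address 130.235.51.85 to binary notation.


130 = 10000010
235 = 11101011
51 = 00110011
85 = 01010101
Binary: 10000010.11101011.00110011.01010101


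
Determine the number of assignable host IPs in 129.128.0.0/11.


Host bits = 32 - 11 = 21
Total addresses = 2^21 = 2097152
Usable = total - 2 (network and broadcast)
Usable hosts: 2097150


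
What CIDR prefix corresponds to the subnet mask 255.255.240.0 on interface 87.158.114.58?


Binary: 11111111.11111111.11110000.00000000
Count leading 1s
Prefix: /20


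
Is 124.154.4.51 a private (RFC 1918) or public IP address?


RFC 1918 private ranges:
  10.0.0.0/8 (10.0.0.0 - 10.255.255.255)
  172.16.0.0/12 (172.16.0.0 - 172.31.255.255)
  192.168.0.0/16 (192.168.0.0 - 192.168.255.255)
Public (not in any RFC 1918 range)


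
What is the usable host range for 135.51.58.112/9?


Network: 135.0.0.0
Broadcast: 135.127.255.255
First usable = network + 1
Last usable = broadcast - 1
Range: 135.0.0.1 to 135.127.255.254


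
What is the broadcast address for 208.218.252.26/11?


Network: 208.192.0.0/11
Host bits = 21
Set all host bits to 1:
Broadcast: 208.223.255.255


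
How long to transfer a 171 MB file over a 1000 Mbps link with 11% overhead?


Effective throughput = 1000 * (1 - 11/100) = 890 Mbps
File size in Mb = 171 * 8 = 1368 Mb
Time = 1368 / 890
Time = 1.5371 seconds


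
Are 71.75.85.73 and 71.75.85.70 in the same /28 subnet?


Mask: 255.255.255.240
71.75.85.73 AND mask = 71.75.85.64
71.75.85.70 AND mask = 71.75.85.64
Yes, same subnet (71.75.85.64)


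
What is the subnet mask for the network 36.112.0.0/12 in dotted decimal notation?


/12 means 12 network bits, 20 host bits
Binary: 11111111111100000000000000000000
Mask: 255.240.0.0


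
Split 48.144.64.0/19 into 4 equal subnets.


New prefix = 19 + 2 = 21
Each subnet has 2048 addresses
  48.144.64.0/21
  48.144.72.0/21
  48.144.80.0/21
  48.144.88.0/21
Subnets: 48.144.64.0/21, 48.144.72.0/21, 48.144.80.0/21, 48.144.88.0/21


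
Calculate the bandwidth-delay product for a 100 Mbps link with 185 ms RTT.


BDP = bandwidth * RTT
= 100 Mbps * 185 ms
= 100 * 1e6 * 185 / 1000 bits
= 18500000 bits
= 2312500 bytes
= 2258.3008 KB
BDP = 18500000 bits (2312500 bytes)


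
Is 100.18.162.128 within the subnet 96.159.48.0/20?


Subnet network: 96.159.48.0
Test IP AND mask: 100.18.160.0
No, 100.18.162.128 is not in 96.159.48.0/20


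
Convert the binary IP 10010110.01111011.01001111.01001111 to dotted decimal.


10010110 = 150
01111011 = 123
01001111 = 79
01001111 = 79
IP: 150.123.79.79


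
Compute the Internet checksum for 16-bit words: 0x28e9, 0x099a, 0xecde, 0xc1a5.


Sum all words (with carry folding):
+ 0x28e9 = 0x28e9
+ 0x099a = 0x3283
+ 0xecde = 0x1f62
+ 0xc1a5 = 0xe107
One's complement: ~0xe107
Checksum = 0x1ef8


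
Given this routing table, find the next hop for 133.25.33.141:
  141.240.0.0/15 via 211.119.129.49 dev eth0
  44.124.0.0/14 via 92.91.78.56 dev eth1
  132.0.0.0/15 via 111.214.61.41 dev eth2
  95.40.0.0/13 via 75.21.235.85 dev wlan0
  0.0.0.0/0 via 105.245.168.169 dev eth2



Longest prefix match for 133.25.33.141:
  /15 141.240.0.0: no
  /14 44.124.0.0: no
  /15 132.0.0.0: no
  /13 95.40.0.0: no
  /0 0.0.0.0: MATCH
Selected: next-hop 105.245.168.169 via eth2 (matched /0)


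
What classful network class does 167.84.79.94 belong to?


First octet: 167
Binary: 10100111
10xxxxxx -> Class B (128-191)
Class B, default mask 255.255.0.0 (/16)


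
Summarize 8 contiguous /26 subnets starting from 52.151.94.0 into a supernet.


Original prefix: /26
Number of subnets: 8 = 2^3
New prefix = 26 - 3 = 23
Supernet: 52.151.94.0/23


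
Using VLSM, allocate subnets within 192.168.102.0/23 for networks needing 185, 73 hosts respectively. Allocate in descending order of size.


185 hosts -> /24 (254 usable): 192.168.102.0/24
73 hosts -> /25 (126 usable): 192.168.103.0/25
Allocation: 192.168.102.0/24 (185 hosts, 254 usable); 192.168.103.0/25 (73 hosts, 126 usable)


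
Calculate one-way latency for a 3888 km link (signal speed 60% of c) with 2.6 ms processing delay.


Speed = 0.6 * 3e5 km/s = 180000 km/s
Propagation delay = 3888 / 180000 = 0.0216 s = 21.6 ms
Processing delay = 2.6 ms
Total one-way latency = 24.2 ms


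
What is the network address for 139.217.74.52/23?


IP:   10001011.11011001.01001010.00110100
Mask: 11111111.11111111.11111110.00000000
AND operation:
Net:  10001011.11011001.01001010.00000000
Network: 139.217.74.0/23


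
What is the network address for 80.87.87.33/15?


IP:   01010000.01010111.01010111.00100001
Mask: 11111111.11111110.00000000.00000000
AND operation:
Net:  01010000.01010110.00000000.00000000
Network: 80.86.0.0/15


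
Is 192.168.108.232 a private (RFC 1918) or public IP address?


RFC 1918 private ranges:
  10.0.0.0/8 (10.0.0.0 - 10.255.255.255)
  172.16.0.0/12 (172.16.0.0 - 172.31.255.255)
  192.168.0.0/16 (192.168.0.0 - 192.168.255.255)
Private (in 192.168.0.0/16)


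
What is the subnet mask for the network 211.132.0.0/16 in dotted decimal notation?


/16 means 16 network bits, 16 host bits
Binary: 11111111111111110000000000000000
Mask: 255.255.0.0


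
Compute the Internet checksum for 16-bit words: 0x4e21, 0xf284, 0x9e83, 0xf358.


Sum all words (with carry folding):
+ 0x4e21 = 0x4e21
+ 0xf284 = 0x40a6
+ 0x9e83 = 0xdf29
+ 0xf358 = 0xd282
One's complement: ~0xd282
Checksum = 0x2d7d


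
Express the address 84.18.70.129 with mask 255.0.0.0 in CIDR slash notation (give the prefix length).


Binary: 11111111.00000000.00000000.00000000
Count leading 1s
Prefix: /8


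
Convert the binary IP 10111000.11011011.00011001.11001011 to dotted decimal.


10111000 = 184
11011011 = 219
00011001 = 25
11001011 = 203
IP: 184.219.25.203


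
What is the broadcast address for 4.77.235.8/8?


Network: 4.0.0.0/8
Host bits = 24
Set all host bits to 1:
Broadcast: 4.255.255.255


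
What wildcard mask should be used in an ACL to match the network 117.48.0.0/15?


Subnet mask: 255.254.0.0
Wildcard = 255.255.255.255 - subnet mask
255 - 255 = 0
255 - 254 = 1
255 - 0 = 255
255 - 0 = 255
Wildcard: 0.1.255.255


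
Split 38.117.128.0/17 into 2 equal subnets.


New prefix = 17 + 1 = 18
Each subnet has 16384 addresses
  38.117.128.0/18
  38.117.192.0/18
Subnets: 38.117.128.0/18, 38.117.192.0/18


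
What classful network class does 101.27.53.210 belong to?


First octet: 101
Binary: 01100101
0xxxxxxx -> Class A (1-126)
Class A, default mask 255.0.0.0 (/8)


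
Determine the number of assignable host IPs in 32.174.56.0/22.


Host bits = 32 - 22 = 10
Total addresses = 2^10 = 1024
Usable = total - 2 (network and broadcast)
Usable hosts: 1022


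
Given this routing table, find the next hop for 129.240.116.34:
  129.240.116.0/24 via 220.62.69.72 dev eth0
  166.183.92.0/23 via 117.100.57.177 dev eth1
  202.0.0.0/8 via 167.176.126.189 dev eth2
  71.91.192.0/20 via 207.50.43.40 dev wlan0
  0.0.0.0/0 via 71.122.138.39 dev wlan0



Longest prefix match for 129.240.116.34:
  /24 129.240.116.0: MATCH
  /23 166.183.92.0: no
  /8 202.0.0.0: no
  /20 71.91.192.0: no
  /0 0.0.0.0: MATCH
Selected: next-hop 220.62.69.72 via eth0 (matched /24)


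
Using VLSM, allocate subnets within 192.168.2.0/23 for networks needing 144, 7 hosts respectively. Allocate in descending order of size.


144 hosts -> /24 (254 usable): 192.168.2.0/24
7 hosts -> /28 (14 usable): 192.168.3.0/28
Allocation: 192.168.2.0/24 (144 hosts, 254 usable); 192.168.3.0/28 (7 hosts, 14 usable)


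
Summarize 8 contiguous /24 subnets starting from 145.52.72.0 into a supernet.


Original prefix: /24
Number of subnets: 8 = 2^3
New prefix = 24 - 3 = 21
Supernet: 145.52.72.0/21


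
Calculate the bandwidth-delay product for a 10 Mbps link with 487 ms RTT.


BDP = bandwidth * RTT
= 10 Mbps * 487 ms
= 10 * 1e6 * 487 / 1000 bits
= 4870000 bits
= 608750 bytes
= 594.4824 KB
BDP = 4870000 bits (608750 bytes)


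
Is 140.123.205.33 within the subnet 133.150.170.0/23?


Subnet network: 133.150.170.0
Test IP AND mask: 140.123.204.0
No, 140.123.205.33 is not in 133.150.170.0/23


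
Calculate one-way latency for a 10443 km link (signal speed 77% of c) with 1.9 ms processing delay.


Speed = 0.77 * 3e5 km/s = 231000 km/s
Propagation delay = 10443 / 231000 = 0.0452 s = 45.2078 ms
Processing delay = 1.9 ms
Total one-way latency = 47.1078 ms


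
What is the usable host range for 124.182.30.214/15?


Network: 124.182.0.0
Broadcast: 124.183.255.255
First usable = network + 1
Last usable = broadcast - 1
Range: 124.182.0.1 to 124.183.255.254


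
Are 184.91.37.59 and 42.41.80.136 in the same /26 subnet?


Mask: 255.255.255.192
184.91.37.59 AND mask = 184.91.37.0
42.41.80.136 AND mask = 42.41.80.128
No, different subnets (184.91.37.0 vs 42.41.80.128)


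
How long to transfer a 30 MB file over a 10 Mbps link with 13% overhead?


Effective throughput = 10 * (1 - 13/100) = 8.7 Mbps
File size in Mb = 30 * 8 = 240 Mb
Time = 240 / 8.7
Time = 27.5862 seconds


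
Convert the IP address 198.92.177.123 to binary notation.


198 = 11000110
92 = 01011100
177 = 10110001
123 = 01111011
Binary: 11000110.01011100.10110001.01111011


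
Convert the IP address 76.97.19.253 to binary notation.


76 = 01001100
97 = 01100001
19 = 00010011
253 = 11111101
Binary: 01001100.01100001.00010011.11111101


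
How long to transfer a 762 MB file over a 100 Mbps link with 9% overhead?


Effective throughput = 100 * (1 - 9/100) = 91 Mbps
File size in Mb = 762 * 8 = 6096 Mb
Time = 6096 / 91
Time = 66.989 seconds


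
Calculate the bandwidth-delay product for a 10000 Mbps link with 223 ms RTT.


BDP = bandwidth * RTT
= 10000 Mbps * 223 ms
= 10000 * 1e6 * 223 / 1000 bits
= 2230000000 bits
= 278750000 bytes
= 272216.7969 KB
BDP = 2230000000 bits (278750000 bytes)


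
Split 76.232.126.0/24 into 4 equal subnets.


New prefix = 24 + 2 = 26
Each subnet has 64 addresses
  76.232.126.0/26
  76.232.126.64/26
  76.232.126.128/26
  76.232.126.192/26
Subnets: 76.232.126.0/26, 76.232.126.64/26, 76.232.126.128/26, 76.232.126.192/26


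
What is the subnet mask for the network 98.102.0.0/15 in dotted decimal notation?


/15 means 15 network bits, 17 host bits
Binary: 11111111111111100000000000000000
Mask: 255.254.0.0


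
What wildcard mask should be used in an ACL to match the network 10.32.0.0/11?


Subnet mask: 255.224.0.0
Wildcard = 255.255.255.255 - subnet mask
255 - 255 = 0
255 - 224 = 31
255 - 0 = 255
255 - 0 = 255
Wildcard: 0.31.255.255


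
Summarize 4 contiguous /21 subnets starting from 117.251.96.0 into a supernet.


Original prefix: /21
Number of subnets: 4 = 2^2
New prefix = 21 - 2 = 19
Supernet: 117.251.96.0/19


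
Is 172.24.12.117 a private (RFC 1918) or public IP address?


RFC 1918 private ranges:
  10.0.0.0/8 (10.0.0.0 - 10.255.255.255)
  172.16.0.0/12 (172.16.0.0 - 172.31.255.255)
  192.168.0.0/16 (192.168.0.0 - 192.168.255.255)
Private (in 172.16.0.0/12)


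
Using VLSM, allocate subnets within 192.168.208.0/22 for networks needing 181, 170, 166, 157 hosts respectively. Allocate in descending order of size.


181 hosts -> /24 (254 usable): 192.168.208.0/24
170 hosts -> /24 (254 usable): 192.168.209.0/24
166 hosts -> /24 (254 usable): 192.168.210.0/24
157 hosts -> /24 (254 usable): 192.168.211.0/24
Allocation: 192.168.208.0/24 (181 hosts, 254 usable); 192.168.209.0/24 (170 hosts, 254 usable); 192.168.210.0/24 (166 hosts, 254 usable); 192.168.211.0/24 (157 hosts, 254 usable)


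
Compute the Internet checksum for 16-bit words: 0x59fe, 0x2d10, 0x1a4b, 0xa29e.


Sum all words (with carry folding):
+ 0x59fe = 0x59fe
+ 0x2d10 = 0x870e
+ 0x1a4b = 0xa159
+ 0xa29e = 0x43f8
One's complement: ~0x43f8
Checksum = 0xbc07


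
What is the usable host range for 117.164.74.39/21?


Network: 117.164.72.0
Broadcast: 117.164.79.255
First usable = network + 1
Last usable = broadcast - 1
Range: 117.164.72.1 to 117.164.79.254


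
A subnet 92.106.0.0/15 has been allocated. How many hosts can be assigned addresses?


Host bits = 32 - 15 = 17
Total addresses = 2^17 = 131072
Usable = total - 2 (network and broadcast)
Usable hosts: 131070


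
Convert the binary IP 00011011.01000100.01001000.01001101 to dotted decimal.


00011011 = 27
01000100 = 68
01001000 = 72
01001101 = 77
IP: 27.68.72.77


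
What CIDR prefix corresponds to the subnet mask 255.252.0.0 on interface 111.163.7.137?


Binary: 11111111.11111100.00000000.00000000
Count leading 1s
Prefix: /14


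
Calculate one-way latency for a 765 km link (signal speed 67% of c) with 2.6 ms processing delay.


Speed = 0.67 * 3e5 km/s = 201000 km/s
Propagation delay = 765 / 201000 = 0.0038 s = 3.806 ms
Processing delay = 2.6 ms
Total one-way latency = 6.406 ms


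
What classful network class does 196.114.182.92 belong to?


First octet: 196
Binary: 11000100
110xxxxx -> Class C (192-223)
Class C, default mask 255.255.255.0 (/24)


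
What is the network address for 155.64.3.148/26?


IP:   10011011.01000000.00000011.10010100
Mask: 11111111.11111111.11111111.11000000
AND operation:
Net:  10011011.01000000.00000011.10000000
Network: 155.64.3.128/26


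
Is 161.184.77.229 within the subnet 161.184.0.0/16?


Subnet network: 161.184.0.0
Test IP AND mask: 161.184.0.0
Yes, 161.184.77.229 is in 161.184.0.0/16


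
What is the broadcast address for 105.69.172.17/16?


Network: 105.69.0.0/16
Host bits = 16
Set all host bits to 1:
Broadcast: 105.69.255.255


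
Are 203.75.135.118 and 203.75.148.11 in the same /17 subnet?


Mask: 255.255.128.0
203.75.135.118 AND mask = 203.75.128.0
203.75.148.11 AND mask = 203.75.128.0
Yes, same subnet (203.75.128.0)


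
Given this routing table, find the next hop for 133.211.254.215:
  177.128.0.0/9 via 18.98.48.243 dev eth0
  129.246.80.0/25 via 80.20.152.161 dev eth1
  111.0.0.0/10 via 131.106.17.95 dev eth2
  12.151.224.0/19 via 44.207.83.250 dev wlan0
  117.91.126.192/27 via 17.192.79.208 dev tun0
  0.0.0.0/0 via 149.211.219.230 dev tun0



Longest prefix match for 133.211.254.215:
  /9 177.128.0.0: no
  /25 129.246.80.0: no
  /10 111.0.0.0: no
  /19 12.151.224.0: no
  /27 117.91.126.192: no
  /0 0.0.0.0: MATCH
Selected: next-hop 149.211.219.230 via tun0 (matched /0)


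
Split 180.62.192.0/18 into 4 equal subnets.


New prefix = 18 + 2 = 20
Each subnet has 4096 addresses
  180.62.192.0/20
  180.62.208.0/20
  180.62.224.0/20
  180.62.240.0/20
Subnets: 180.62.192.0/20, 180.62.208.0/20, 180.62.224.0/20, 180.62.240.0/20


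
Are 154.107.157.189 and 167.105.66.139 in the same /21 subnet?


Mask: 255.255.248.0
154.107.157.189 AND mask = 154.107.152.0
167.105.66.139 AND mask = 167.105.64.0
No, different subnets (154.107.152.0 vs 167.105.64.0)


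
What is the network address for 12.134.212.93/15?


IP:   00001100.10000110.11010100.01011101
Mask: 11111111.11111110.00000000.00000000
AND operation:
Net:  00001100.10000110.00000000.00000000
Network: 12.134.0.0/15


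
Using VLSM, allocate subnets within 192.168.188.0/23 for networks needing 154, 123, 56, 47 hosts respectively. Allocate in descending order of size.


154 hosts -> /24 (254 usable): 192.168.188.0/24
123 hosts -> /25 (126 usable): 192.168.189.0/25
56 hosts -> /26 (62 usable): 192.168.189.128/26
47 hosts -> /26 (62 usable): 192.168.189.192/26
Allocation: 192.168.188.0/24 (154 hosts, 254 usable); 192.168.189.0/25 (123 hosts, 126 usable); 192.168.189.128/26 (56 hosts, 62 usable); 192.168.189.192/26 (47 hosts, 62 usable)


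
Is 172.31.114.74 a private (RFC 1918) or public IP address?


RFC 1918 private ranges:
  10.0.0.0/8 (10.0.0.0 - 10.255.255.255)
  172.16.0.0/12 (172.16.0.0 - 172.31.255.255)
  192.168.0.0/16 (192.168.0.0 - 192.168.255.255)
Private (in 172.16.0.0/12)


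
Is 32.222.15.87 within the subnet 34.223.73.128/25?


Subnet network: 34.223.73.128
Test IP AND mask: 32.222.15.0
No, 32.222.15.87 is not in 34.223.73.128/25


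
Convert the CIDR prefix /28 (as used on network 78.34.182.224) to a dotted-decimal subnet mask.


/28 means 28 network bits, 4 host bits
Binary: 11111111111111111111111111110000
Mask: 255.255.255.240


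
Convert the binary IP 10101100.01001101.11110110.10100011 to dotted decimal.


10101100 = 172
01001101 = 77
11110110 = 246
10100011 = 163
IP: 172.77.246.163


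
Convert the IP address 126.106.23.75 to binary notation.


126 = 01111110
106 = 01101010
23 = 00010111
75 = 01001011
Binary: 01111110.01101010.00010111.01001011


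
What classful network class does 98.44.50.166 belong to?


First octet: 98
Binary: 01100010
0xxxxxxx -> Class A (1-126)
Class A, default mask 255.0.0.0 (/8)


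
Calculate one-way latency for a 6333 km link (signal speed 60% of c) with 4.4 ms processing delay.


Speed = 0.6 * 3e5 km/s = 180000 km/s
Propagation delay = 6333 / 180000 = 0.0352 s = 35.1833 ms
Processing delay = 4.4 ms
Total one-way latency = 39.5833 ms


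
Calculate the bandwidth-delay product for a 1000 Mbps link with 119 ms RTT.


BDP = bandwidth * RTT
= 1000 Mbps * 119 ms
= 1000 * 1e6 * 119 / 1000 bits
= 119000000 bits
= 14875000 bytes
= 14526.3672 KB
BDP = 119000000 bits (14875000 bytes)


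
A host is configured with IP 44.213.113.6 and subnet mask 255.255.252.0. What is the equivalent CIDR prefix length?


Binary: 11111111.11111111.11111100.00000000
Count leading 1s
Prefix: /22


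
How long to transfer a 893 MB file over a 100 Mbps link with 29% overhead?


Effective throughput = 100 * (1 - 29/100) = 71 Mbps
File size in Mb = 893 * 8 = 7144 Mb
Time = 7144 / 71
Time = 100.6197 seconds


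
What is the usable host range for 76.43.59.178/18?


Network: 76.43.0.0
Broadcast: 76.43.63.255
First usable = network + 1
Last usable = broadcast - 1
Range: 76.43.0.1 to 76.43.63.254


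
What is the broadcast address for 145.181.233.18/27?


Network: 145.181.233.0/27
Host bits = 5
Set all host bits to 1:
Broadcast: 145.181.233.31


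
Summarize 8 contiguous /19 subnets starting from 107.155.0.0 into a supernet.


Original prefix: /19
Number of subnets: 8 = 2^3
New prefix = 19 - 3 = 16
Supernet: 107.155.0.0/16


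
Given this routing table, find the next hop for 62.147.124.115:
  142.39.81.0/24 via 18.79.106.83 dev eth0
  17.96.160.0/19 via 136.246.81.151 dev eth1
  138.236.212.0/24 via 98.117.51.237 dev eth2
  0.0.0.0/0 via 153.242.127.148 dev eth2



Longest prefix match for 62.147.124.115:
  /24 142.39.81.0: no
  /19 17.96.160.0: no
  /24 138.236.212.0: no
  /0 0.0.0.0: MATCH
Selected: next-hop 153.242.127.148 via eth2 (matched /0)


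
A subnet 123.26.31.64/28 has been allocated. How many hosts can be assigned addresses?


Host bits = 32 - 28 = 4
Total addresses = 2^4 = 16
Usable = total - 2 (network and broadcast)
Usable hosts: 14


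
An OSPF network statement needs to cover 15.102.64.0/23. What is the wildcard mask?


Subnet mask: 255.255.254.0
Wildcard = 255.255.255.255 - subnet mask
255 - 255 = 0
255 - 255 = 0
255 - 254 = 1
255 - 0 = 255
Wildcard: 0.0.1.255


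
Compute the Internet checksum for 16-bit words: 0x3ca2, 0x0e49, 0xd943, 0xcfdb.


Sum all words (with carry folding):
+ 0x3ca2 = 0x3ca2
+ 0x0e49 = 0x4aeb
+ 0xd943 = 0x242f
+ 0xcfdb = 0xf40a
One's complement: ~0xf40a
Checksum = 0x0bf5


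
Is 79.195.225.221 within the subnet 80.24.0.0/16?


Subnet network: 80.24.0.0
Test IP AND mask: 79.195.0.0
No, 79.195.225.221 is not in 80.24.0.0/16


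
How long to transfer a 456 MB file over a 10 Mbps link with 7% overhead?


Effective throughput = 10 * (1 - 7/100) = 9.3 Mbps
File size in Mb = 456 * 8 = 3648 Mb
Time = 3648 / 9.3
Time = 392.2581 seconds


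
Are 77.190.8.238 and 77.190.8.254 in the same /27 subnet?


Mask: 255.255.255.224
77.190.8.238 AND mask = 77.190.8.224
77.190.8.254 AND mask = 77.190.8.224
Yes, same subnet (77.190.8.224)


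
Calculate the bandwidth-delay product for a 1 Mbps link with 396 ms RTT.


BDP = bandwidth * RTT
= 1 Mbps * 396 ms
= 1 * 1e6 * 396 / 1000 bits
= 396000 bits
= 49500 bytes
= 48.3398 KB
BDP = 396000 bits (49500 bytes)


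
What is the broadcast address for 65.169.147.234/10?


Network: 65.128.0.0/10
Host bits = 22
Set all host bits to 1:
Broadcast: 65.191.255.255


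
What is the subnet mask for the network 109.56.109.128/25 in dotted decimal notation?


/25 means 25 network bits, 7 host bits
Binary: 11111111111111111111111110000000
Mask: 255.255.255.128


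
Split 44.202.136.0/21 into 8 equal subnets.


New prefix = 21 + 3 = 24
Each subnet has 256 addresses
  44.202.136.0/24
  44.202.137.0/24
  44.202.138.0/24
  44.202.139.0/24
  44.202.140.0/24
  44.202.141.0/24
  44.202.142.0/24
  44.202.143.0/24
Subnets: 44.202.136.0/24, 44.202.137.0/24, 44.202.138.0/24, 44.202.139.0/24, 44.202.140.0/24, 44.202.141.0/24, 44.202.142.0/24, 44.202.143.0/24


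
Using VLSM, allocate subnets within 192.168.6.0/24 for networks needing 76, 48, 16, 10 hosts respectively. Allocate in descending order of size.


76 hosts -> /25 (126 usable): 192.168.6.0/25
48 hosts -> /26 (62 usable): 192.168.6.128/26
16 hosts -> /27 (30 usable): 192.168.6.192/27
10 hosts -> /28 (14 usable): 192.168.6.224/28
Allocation: 192.168.6.0/25 (76 hosts, 126 usable); 192.168.6.128/26 (48 hosts, 62 usable); 192.168.6.192/27 (16 hosts, 30 usable); 192.168.6.224/28 (10 hosts, 14 usable)


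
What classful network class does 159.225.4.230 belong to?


First octet: 159
Binary: 10011111
10xxxxxx -> Class B (128-191)
Class B, default mask 255.255.0.0 (/16)


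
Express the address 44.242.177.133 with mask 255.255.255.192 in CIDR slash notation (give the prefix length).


Binary: 11111111.11111111.11111111.11000000
Count leading 1s
Prefix: /26


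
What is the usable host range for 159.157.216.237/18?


Network: 159.157.192.0
Broadcast: 159.157.255.255
First usable = network + 1
Last usable = broadcast - 1
Range: 159.157.192.1 to 159.157.255.254


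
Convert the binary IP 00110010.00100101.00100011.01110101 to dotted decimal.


00110010 = 50
00100101 = 37
00100011 = 35
01110101 = 117
IP: 50.37.35.117


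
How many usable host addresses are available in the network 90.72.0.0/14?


Host bits = 32 - 14 = 18
Total addresses = 2^18 = 262144
Usable = total - 2 (network and broadcast)
Usable hosts: 262142


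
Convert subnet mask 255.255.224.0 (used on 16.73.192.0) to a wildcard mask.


Subnet mask: 255.255.224.0
Wildcard = 255.255.255.255 - subnet mask
255 - 255 = 0
255 - 255 = 0
255 - 224 = 31
255 - 0 = 255
Wildcard: 0.0.31.255


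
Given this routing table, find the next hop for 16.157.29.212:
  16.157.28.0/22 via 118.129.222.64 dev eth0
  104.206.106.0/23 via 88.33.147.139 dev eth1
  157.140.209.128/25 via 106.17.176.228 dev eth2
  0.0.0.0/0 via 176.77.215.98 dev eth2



Longest prefix match for 16.157.29.212:
  /22 16.157.28.0: MATCH
  /23 104.206.106.0: no
  /25 157.140.209.128: no
  /0 0.0.0.0: MATCH
Selected: next-hop 118.129.222.64 via eth0 (matched /22)


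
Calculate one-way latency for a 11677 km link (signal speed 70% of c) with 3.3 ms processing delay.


Speed = 0.7 * 3e5 km/s = 210000 km/s
Propagation delay = 11677 / 210000 = 0.0556 s = 55.6048 ms
Processing delay = 3.3 ms
Total one-way latency = 58.9048 ms


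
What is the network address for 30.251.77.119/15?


IP:   00011110.11111011.01001101.01110111
Mask: 11111111.11111110.00000000.00000000
AND operation:
Net:  00011110.11111010.00000000.00000000
Network: 30.250.0.0/15


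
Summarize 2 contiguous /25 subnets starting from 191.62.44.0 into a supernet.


Original prefix: /25
Number of subnets: 2 = 2^1
New prefix = 25 - 1 = 24
Supernet: 191.62.44.0/24


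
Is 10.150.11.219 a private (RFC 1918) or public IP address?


RFC 1918 private ranges:
  10.0.0.0/8 (10.0.0.0 - 10.255.255.255)
  172.16.0.0/12 (172.16.0.0 - 172.31.255.255)
  192.168.0.0/16 (192.168.0.0 - 192.168.255.255)
Private (in 10.0.0.0/8)


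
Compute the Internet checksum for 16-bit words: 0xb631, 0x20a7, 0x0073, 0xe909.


Sum all words (with carry folding):
+ 0xb631 = 0xb631
+ 0x20a7 = 0xd6d8
+ 0x0073 = 0xd74b
+ 0xe909 = 0xc055
One's complement: ~0xc055
Checksum = 0x3faa


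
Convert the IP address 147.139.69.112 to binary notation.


147 = 10010011
139 = 10001011
69 = 01000101
112 = 01110000
Binary: 10010011.10001011.01000101.01110000


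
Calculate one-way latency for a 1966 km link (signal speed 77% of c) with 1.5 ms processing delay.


Speed = 0.77 * 3e5 km/s = 231000 km/s
Propagation delay = 1966 / 231000 = 0.0085 s = 8.5108 ms
Processing delay = 1.5 ms
Total one-way latency = 10.0108 ms


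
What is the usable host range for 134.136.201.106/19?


Network: 134.136.192.0
Broadcast: 134.136.223.255
First usable = network + 1
Last usable = broadcast - 1
Range: 134.136.192.1 to 134.136.223.254


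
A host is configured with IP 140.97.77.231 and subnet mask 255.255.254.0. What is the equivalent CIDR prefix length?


Binary: 11111111.11111111.11111110.00000000
Count leading 1s
Prefix: /23


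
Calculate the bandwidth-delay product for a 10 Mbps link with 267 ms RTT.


BDP = bandwidth * RTT
= 10 Mbps * 267 ms
= 10 * 1e6 * 267 / 1000 bits
= 2670000 bits
= 333750 bytes
= 325.9277 KB
BDP = 2670000 bits (333750 bytes)


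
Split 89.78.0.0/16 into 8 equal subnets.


New prefix = 16 + 3 = 19
Each subnet has 8192 addresses
  89.78.0.0/19
  89.78.32.0/19
  89.78.64.0/19
  89.78.96.0/19
  89.78.128.0/19
  89.78.160.0/19
  89.78.192.0/19
  89.78.224.0/19
Subnets: 89.78.0.0/19, 89.78.32.0/19, 89.78.64.0/19, 89.78.96.0/19, 89.78.128.0/19, 89.78.160.0/19, 89.78.192.0/19, 89.78.224.0/19


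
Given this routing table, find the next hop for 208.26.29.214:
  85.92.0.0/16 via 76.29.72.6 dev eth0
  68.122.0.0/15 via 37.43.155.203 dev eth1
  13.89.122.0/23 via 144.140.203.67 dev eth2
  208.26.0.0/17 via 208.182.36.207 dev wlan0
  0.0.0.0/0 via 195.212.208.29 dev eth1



Longest prefix match for 208.26.29.214:
  /16 85.92.0.0: no
  /15 68.122.0.0: no
  /23 13.89.122.0: no
  /17 208.26.0.0: MATCH
  /0 0.0.0.0: MATCH
Selected: next-hop 208.182.36.207 via wlan0 (matched /17)


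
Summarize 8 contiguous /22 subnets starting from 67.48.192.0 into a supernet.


Original prefix: /22
Number of subnets: 8 = 2^3
New prefix = 22 - 3 = 19
Supernet: 67.48.192.0/19


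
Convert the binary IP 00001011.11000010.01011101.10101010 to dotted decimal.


00001011 = 11
11000010 = 194
01011101 = 93
10101010 = 170
IP: 11.194.93.170


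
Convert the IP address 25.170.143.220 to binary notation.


25 = 00011001
170 = 10101010
143 = 10001111
220 = 11011100
Binary: 00011001.10101010.10001111.11011100


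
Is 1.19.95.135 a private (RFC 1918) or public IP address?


RFC 1918 private ranges:
  10.0.0.0/8 (10.0.0.0 - 10.255.255.255)
  172.16.0.0/12 (172.16.0.0 - 172.31.255.255)
  192.168.0.0/16 (192.168.0.0 - 192.168.255.255)
Public (not in any RFC 1918 range)


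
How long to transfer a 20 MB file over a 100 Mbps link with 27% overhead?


Effective throughput = 100 * (1 - 27/100) = 73 Mbps
File size in Mb = 20 * 8 = 160 Mb
Time = 160 / 73
Time = 2.1918 seconds


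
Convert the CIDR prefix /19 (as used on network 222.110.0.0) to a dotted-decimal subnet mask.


/19 means 19 network bits, 13 host bits
Binary: 11111111111111111110000000000000
Mask: 255.255.224.0


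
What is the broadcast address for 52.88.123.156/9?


Network: 52.0.0.0/9
Host bits = 23
Set all host bits to 1:
Broadcast: 52.127.255.255


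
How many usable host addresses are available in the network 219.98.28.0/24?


Host bits = 32 - 24 = 8
Total addresses = 2^8 = 256
Usable = total - 2 (network and broadcast)
Usable hosts: 254


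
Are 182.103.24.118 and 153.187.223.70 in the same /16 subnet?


Mask: 255.255.0.0
182.103.24.118 AND mask = 182.103.0.0
153.187.223.70 AND mask = 153.187.0.0
No, different subnets (182.103.0.0 vs 153.187.0.0)


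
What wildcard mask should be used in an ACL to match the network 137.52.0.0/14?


Subnet mask: 255.252.0.0
Wildcard = 255.255.255.255 - subnet mask
255 - 255 = 0
255 - 252 = 3
255 - 0 = 255
255 - 0 = 255
Wildcard: 0.3.255.255


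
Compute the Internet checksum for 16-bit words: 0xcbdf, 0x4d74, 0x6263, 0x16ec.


Sum all words (with carry folding):
+ 0xcbdf = 0xcbdf
+ 0x4d74 = 0x1954
+ 0x6263 = 0x7bb7
+ 0x16ec = 0x92a3
One's complement: ~0x92a3
Checksum = 0x6d5c


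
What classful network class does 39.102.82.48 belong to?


First octet: 39
Binary: 00100111
0xxxxxxx -> Class A (1-126)
Class A, default mask 255.0.0.0 (/8)


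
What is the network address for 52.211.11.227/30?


IP:   00110100.11010011.00001011.11100011
Mask: 11111111.11111111.11111111.11111100
AND operation:
Net:  00110100.11010011.00001011.11100000
Network: 52.211.11.224/30


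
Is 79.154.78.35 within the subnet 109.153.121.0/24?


Subnet network: 109.153.121.0
Test IP AND mask: 79.154.78.0
No, 79.154.78.35 is not in 109.153.121.0/24


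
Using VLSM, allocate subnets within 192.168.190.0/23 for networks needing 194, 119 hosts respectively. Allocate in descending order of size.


194 hosts -> /24 (254 usable): 192.168.190.0/24
119 hosts -> /25 (126 usable): 192.168.191.0/25
Allocation: 192.168.190.0/24 (194 hosts, 254 usable); 192.168.191.0/25 (119 hosts, 126 usable)


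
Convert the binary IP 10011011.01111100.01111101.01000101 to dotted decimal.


10011011 = 155
01111100 = 124
01111101 = 125
01000101 = 69
IP: 155.124.125.69


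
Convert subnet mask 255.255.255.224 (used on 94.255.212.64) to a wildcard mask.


Subnet mask: 255.255.255.224
Wildcard = 255.255.255.255 - subnet mask
255 - 255 = 0
255 - 255 = 0
255 - 255 = 0
255 - 224 = 31
Wildcard: 0.0.0.31


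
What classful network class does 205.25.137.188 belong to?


First octet: 205
Binary: 11001101
110xxxxx -> Class C (192-223)
Class C, default mask 255.255.255.0 (/24)


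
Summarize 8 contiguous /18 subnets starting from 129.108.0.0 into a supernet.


Original prefix: /18
Number of subnets: 8 = 2^3
New prefix = 18 - 3 = 15
Supernet: 129.108.0.0/15


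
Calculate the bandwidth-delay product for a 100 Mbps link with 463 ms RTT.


BDP = bandwidth * RTT
= 100 Mbps * 463 ms
= 100 * 1e6 * 463 / 1000 bits
= 46300000 bits
= 5787500 bytes
= 5651.8555 KB
BDP = 46300000 bits (5787500 bytes)


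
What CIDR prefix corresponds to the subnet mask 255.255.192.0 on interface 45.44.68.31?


Binary: 11111111.11111111.11000000.00000000
Count leading 1s
Prefix: /18


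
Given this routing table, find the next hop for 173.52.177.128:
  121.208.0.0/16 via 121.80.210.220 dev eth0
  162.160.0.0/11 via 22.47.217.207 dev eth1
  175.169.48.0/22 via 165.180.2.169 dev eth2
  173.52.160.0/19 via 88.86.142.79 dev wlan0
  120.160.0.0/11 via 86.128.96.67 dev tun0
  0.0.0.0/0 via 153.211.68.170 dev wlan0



Longest prefix match for 173.52.177.128:
  /16 121.208.0.0: no
  /11 162.160.0.0: no
  /22 175.169.48.0: no
  /19 173.52.160.0: MATCH
  /11 120.160.0.0: no
  /0 0.0.0.0: MATCH
Selected: next-hop 88.86.142.79 via wlan0 (matched /19)


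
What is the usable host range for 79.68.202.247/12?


Network: 79.64.0.0
Broadcast: 79.79.255.255
First usable = network + 1
Last usable = broadcast - 1
Range: 79.64.0.1 to 79.79.255.254


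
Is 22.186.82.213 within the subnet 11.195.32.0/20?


Subnet network: 11.195.32.0
Test IP AND mask: 22.186.80.0
No, 22.186.82.213 is not in 11.195.32.0/20


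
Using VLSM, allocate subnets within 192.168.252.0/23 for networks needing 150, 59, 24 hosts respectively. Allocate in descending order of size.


150 hosts -> /24 (254 usable): 192.168.252.0/24
59 hosts -> /26 (62 usable): 192.168.253.0/26
24 hosts -> /27 (30 usable): 192.168.253.64/27
Allocation: 192.168.252.0/24 (150 hosts, 254 usable); 192.168.253.0/26 (59 hosts, 62 usable); 192.168.253.64/27 (24 hosts, 30 usable)


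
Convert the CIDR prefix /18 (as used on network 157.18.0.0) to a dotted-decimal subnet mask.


/18 means 18 network bits, 14 host bits
Binary: 11111111111111111100000000000000
Mask: 255.255.192.0
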